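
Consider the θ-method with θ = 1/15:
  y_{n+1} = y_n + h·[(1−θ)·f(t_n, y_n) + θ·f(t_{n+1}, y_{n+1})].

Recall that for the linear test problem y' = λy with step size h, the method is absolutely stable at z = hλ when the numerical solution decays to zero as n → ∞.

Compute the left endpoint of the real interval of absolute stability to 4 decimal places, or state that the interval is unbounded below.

Test eqn y'=λy, z=hλ:
  y_{n+1} = y_n + z·[14/15·y_n + 1/15·y_{n+1}] ⇒ (1 − 1/15z)y_{n+1} = (1 + 14/15z)y_n
  R(z) = (1 + 14/15z)/(1 − 1/15z).

Solve |R(x)|<1 on ℝ⁻.
x=-1.45: |R|=0.3222
R=−1: 1+14/15x = −1+1/15x ⇒ -13/15x=2 ⇒ x=2/(-13/15)=-2.3077
Confirm numerically:
  x=-2.264: |R|=0.96710 <1
  x=-1.844: |R|=0.64213 <1
  x=-1.562: |R|=0.41468 <1
  x=-1.265: |R|=0.16662 <1
  x=-2.895: |R|=1.42666 >1
  x=-2.808: |R|=1.36523 >1
Stable set (-2.3077, 0).

z* = -2.3077.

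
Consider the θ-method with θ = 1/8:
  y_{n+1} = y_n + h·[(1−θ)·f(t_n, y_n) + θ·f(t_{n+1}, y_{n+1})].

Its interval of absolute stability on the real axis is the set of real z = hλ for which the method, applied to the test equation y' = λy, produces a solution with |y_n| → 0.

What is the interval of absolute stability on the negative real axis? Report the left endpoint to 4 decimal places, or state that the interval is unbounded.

Test eqn y'=λy, z=hλ:
  y_{n+1} = y_n + z·[7/8·y_n + 1/8·y_{n+1}] ⇒ (1 − 1/8z)y_{n+1} = (1 + 7/8z)y_n
  Hence R(z) = (1 + 7/8z)/(1 − 1/8z).

Need |R(x)|<1, x<0.
x=-1.53: |R|=0.2844
R=−1: 1+7/8x = −1+1/8x ⇒ -3/4x=2 ⇒ x=2/(-3/4)=-2.6667
Confirm numerically:
  x=-2.343: |R|=0.81224 <1
  x=-2.337: |R|=0.80865 <1
  x=-2.276: |R|=0.77190 <1
  x=-3.246: |R|=1.30909 >1
  x=-2.978: |R|=1.17016 >1
  x=-2.813: |R|=1.08120 >1
So |R|<1 on (-2.6667, 0).

z∈(-2.6667,0).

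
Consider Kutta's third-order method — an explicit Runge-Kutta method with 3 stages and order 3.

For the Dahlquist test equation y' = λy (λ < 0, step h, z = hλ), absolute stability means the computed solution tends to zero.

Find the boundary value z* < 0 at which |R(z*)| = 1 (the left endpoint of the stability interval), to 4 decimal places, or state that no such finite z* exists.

z* = -2.5127.

Test eqn y'=λy, z=hλ:
  order 3, 3-stage ⇒ R(z)=1+z+z^2/2+z^3/6
  (e.g. R(-0.64)=0.52111, |R|=0.52111)

Boundary: |R(x)|=1, x<0.
x=-0.64: |R|=0.5211
|R(-2.73)|=1.3946 |R(-2.13)|=0.4721 |R(-0.72)|=0.4770
Bisect:
  x_lo=-3.1663 |R|=2.4442  x_hi=-0.0770 |R|=0.9259
  mid=-1.62164 |R|=0.01752 →hi
  mid=-2.39397 |R|=0.81510 →hi
  mid=-2.78013 |R|=1.49690 →lo
  mid=-2.58705 |R|=1.12642 →lo
  mid=-2.49051 |R|=0.96381 →hi
  mid=-2.53878 |R|=1.04332 →lo
  mid=-2.51464 |R|=1.00313 →lo
  ...
  [-2.51276,-2.51257] ⇒ x*=-2.5127
So |R|<1 on (-2.5127, 0).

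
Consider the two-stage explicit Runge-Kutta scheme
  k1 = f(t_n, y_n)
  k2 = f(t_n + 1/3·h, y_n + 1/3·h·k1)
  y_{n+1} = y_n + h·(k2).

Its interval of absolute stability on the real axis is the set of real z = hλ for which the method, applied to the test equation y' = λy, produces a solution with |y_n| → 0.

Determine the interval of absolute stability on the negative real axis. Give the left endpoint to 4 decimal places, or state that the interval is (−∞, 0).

(-3.0000, 0).

With y'=λy (z=hλ):
  k1=λy_n ⇒ h·k1=z·y_n;  k2=λ(1+1/3z)y_n ⇒ h·k2=z(1+1/3z)y_n
  y_{n+1}/y_n = 1 + z(1+1/3z) = 1 + z + 1/3z²
  R(z) = 1 + z + 1/3z².

Need |R(x)|<1, x<0.
x=-0.85: |R|=0.3908
R=1: x+1/3x²=0 ⇒ x=−3=-3.0000; min R=1−1/(4·1/3)=0.2500>−1
Confirm numerically:
  x=-2.831: |R|=0.84052 <1
  x=-2.663: |R|=0.70086 <1
  x=-2.115: |R|=0.37608 <1
  x=-3.545: |R|=1.64401 >1
  x=-3.098: |R|=1.10120 >1
  x=-3.087: |R|=1.08952 >1
Stable set (-3.0000, 0).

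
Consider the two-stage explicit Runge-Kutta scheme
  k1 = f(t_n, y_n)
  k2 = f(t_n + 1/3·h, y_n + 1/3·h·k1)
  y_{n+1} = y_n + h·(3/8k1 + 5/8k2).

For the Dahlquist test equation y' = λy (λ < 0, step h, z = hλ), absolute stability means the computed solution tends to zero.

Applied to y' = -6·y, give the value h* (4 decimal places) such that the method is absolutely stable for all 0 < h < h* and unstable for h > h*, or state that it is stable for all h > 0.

On y'=λy, z=hλ:
  k1=λy_n ⇒ h·k1=z·y_n;  k2=λ(1+1/3z)y_n ⇒ h·k2=z(1+1/3z)y_n
  y_{n+1}/y_n = 1 + 3/8z + 5/8z(1+1/3z) = 1 + z + 5/24z²
  ⇒ R(z) = 1 + z + 5/24z².

Solve |R(x)|<1 on ℝ⁻.
x=-0.41: |R|=0.6250
R=1: x+5/24x²=0 ⇒ x=−24/5=-4.8000; min R=1−1/(4·5/24)=-0.2000>−1
Confirm numerically:
  x=-3.127: |R|=0.08989 <1
  x=-3.088: |R|=0.10139 <1
  x=-2.722: |R|=0.17840 <1
  x=-1.968: |R|=0.16112 <1
  x=-5.264: |R|=1.50885 >1
  x=-5.029: |R|=1.23993 >1
  x=-5.008: |R|=1.21701 >1
Stable set (-4.8000, 0).

(-4.8000,0); λ=-6 ⇒ h* = (24/5)/6 = 0.8000.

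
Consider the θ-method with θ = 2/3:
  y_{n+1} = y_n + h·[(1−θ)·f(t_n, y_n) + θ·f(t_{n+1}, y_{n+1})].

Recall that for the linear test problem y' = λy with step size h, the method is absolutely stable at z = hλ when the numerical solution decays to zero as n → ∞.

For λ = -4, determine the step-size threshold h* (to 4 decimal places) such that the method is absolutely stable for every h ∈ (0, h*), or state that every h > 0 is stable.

(−∞, 0) — no finite endpoint. Any h>0 works for λ=-4.

With y'=λy (z=hλ):
  y_{n+1} = y_n + z·[1/3·y_n + 2/3·y_{n+1}] ⇒ (1 − 2/3z)y_{n+1} = (1 + 1/3z)y_n
  ⇒ R(z) = (1 + 1/3z)/(1 − 2/3z).

Need |R(x)|<1, x<0.
x=-0.34: |R|=0.7228
x=-2: |R|=0.1429
x=-10: |R|=0.3043
x=-100: |R|=0.4778
θ=2/3≥1/2 ⇒ |1+1/3x|<|1−2/3x| ∀x<0 ⇒ unbounded interval.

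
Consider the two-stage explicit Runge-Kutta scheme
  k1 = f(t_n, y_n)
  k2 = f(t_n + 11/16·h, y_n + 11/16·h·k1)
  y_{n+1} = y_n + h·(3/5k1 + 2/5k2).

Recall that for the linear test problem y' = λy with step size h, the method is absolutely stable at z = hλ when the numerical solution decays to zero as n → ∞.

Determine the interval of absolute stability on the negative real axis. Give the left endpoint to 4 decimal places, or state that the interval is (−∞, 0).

(-3.6364, 0).

Set f=λy, z=hλ:
  k1=λy_n ⇒ h·k1=z·y_n;  k2=λ(1+11/16z)y_n ⇒ h·k2=z(1+11/16z)y_n
  y_{n+1}/y_n = 1 + 3/5z + 2/5z(1+11/16z) = 1 + z + 11/40z²
  Hence R(z) = 1 + z + 11/40z².

Find x<0 with |R(x)|<1.
x=-0.4: |R|=0.6440
R=1: x+11/40x²=0 ⇒ x=−40/11=-3.6364; min R=1−1/(4·11/40)=0.0909>−1
Confirm numerically:
  x=-3.417: |R|=0.79387 <1
  x=-3.053: |R|=0.51022 <1
  x=-2.499: |R|=0.21838 <1
  x=-2.330: |R|=0.16295 <1
  x=-4.071: |R|=1.48659 >1
  x=-4.038: |R|=1.44600 >1
  x=-3.788: |R|=1.15796 >1
Stable set (-3.6364, 0).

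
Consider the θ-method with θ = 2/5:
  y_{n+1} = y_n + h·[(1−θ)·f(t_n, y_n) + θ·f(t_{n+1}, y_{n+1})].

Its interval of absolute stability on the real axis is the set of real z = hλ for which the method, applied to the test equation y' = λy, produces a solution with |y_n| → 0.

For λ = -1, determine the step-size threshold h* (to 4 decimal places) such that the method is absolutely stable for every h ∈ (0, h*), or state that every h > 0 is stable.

(-10.0000,0); λ=-1 ⇒ h* = (10)/1 = 10.0000.

Test eqn y'=λy, z=hλ:
  y_{n+1} = y_n + z·[3/5·y_n + 2/5·y_{n+1}] ⇒ (1 − 2/5z)y_{n+1} = (1 + 3/5z)y_n
  R(z) = (1 + 3/5z)/(1 − 2/5z).

Need |R(x)|<1, x<0.
x=-0.87: |R|=0.3546
R=−1: 1+3/5x = −1+2/5x ⇒ -1/5x=2 ⇒ x=2/(-1/5)=-10.0000
Confirm numerically:
  x=-8.049: |R|=0.90753 <1
  x=-7.220: |R|=0.85700 <1
  x=-6.061: |R|=0.76995 <1
  x=-10.245: |R|=1.00961 >1
  x=-10.205: |R|=1.00807 >1
Stable set (-10.0000, 0).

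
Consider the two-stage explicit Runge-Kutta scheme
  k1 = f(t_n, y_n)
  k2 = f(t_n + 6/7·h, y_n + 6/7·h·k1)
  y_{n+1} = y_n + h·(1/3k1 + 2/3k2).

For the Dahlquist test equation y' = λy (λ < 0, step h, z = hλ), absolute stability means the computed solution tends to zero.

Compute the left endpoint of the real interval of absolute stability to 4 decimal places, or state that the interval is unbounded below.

left endpoint -1.7500.

Set f=λy, z=hλ:
  k1=λy_n ⇒ h·k1=z·y_n;  k2=λ(1+6/7z)y_n ⇒ h·k2=z(1+6/7z)y_n
  y_{n+1}/y_n = 1 + 1/3z + 2/3z(1+6/7z) = 1 + z + 4/7z²
  ⇒ R(z) = 1 + z + 4/7z².

Solve |R(x)|<1 on ℝ⁻.
x=-0.78: |R|=0.5677
R=1: x+4/7x²=0 ⇒ x=−7/4=-1.7500; min R=1−1/(4·4/7)=0.5625>−1
Confirm numerically:
  x=-1.665: |R|=0.91913 <1
  x=-1.604: |R|=0.86618 <1
  x=-1.480: |R|=0.77166 <1
  x=-1.961: |R|=1.23644 >1
  x=-1.847: |R|=1.10238 >1
Interval (-1.7500, 0).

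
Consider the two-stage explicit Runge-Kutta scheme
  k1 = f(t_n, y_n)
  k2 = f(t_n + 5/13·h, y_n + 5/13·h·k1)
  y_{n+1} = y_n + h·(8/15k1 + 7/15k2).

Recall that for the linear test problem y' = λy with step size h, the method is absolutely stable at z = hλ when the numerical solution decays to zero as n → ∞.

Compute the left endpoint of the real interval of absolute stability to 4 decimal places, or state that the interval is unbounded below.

left endpoint -5.5714.

Test eqn y'=λy, z=hλ:
  k1=λy_n ⇒ h·k1=z·y_n;  k2=λ(1+5/13z)y_n ⇒ h·k2=z(1+5/13z)y_n
  y_{n+1}/y_n = 1 + 8/15z + 7/15z(1+5/13z) = 1 + z + 7/39z²
  ⇒ R(z) = 1 + z + 7/39z².

Find x<0 with |R(x)|<1.
x=-1.58: |R|=0.1319
R=1: x+7/39x²=0 ⇒ x=−39/7=-5.5714; min R=1−1/(4·7/39)=-0.3929>−1
Confirm numerically:
  x=-4.393: |R|=0.07082 <1
  x=-3.806: |R|=0.20601 <1
  x=-3.784: |R|=0.21398 <1
  x=-3.236: |R|=0.35646 <1
  x=-6.147: |R|=1.63503 >1
  x=-6.124: |R|=1.60738 >1
  x=-6.036: |R|=1.50331 >1
Stable set (-5.5714, 0).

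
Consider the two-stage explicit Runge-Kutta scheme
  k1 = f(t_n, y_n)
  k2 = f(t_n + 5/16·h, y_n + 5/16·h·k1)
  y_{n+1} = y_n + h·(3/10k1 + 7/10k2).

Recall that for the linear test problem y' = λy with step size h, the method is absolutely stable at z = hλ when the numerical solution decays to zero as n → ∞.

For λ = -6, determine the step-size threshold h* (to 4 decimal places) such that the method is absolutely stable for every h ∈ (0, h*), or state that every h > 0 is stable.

Set f=λy, z=hλ:
  k1=λy_n ⇒ h·k1=z·y_n;  k2=λ(1+5/16z)y_n ⇒ h·k2=z(1+5/16z)y_n
  y_{n+1}/y_n = 1 + 3/10z + 7/10z(1+5/16z) = 1 + z + 7/32z²
  R(z) = 1 + z + 7/32z².

Find x<0 with |R(x)|<1.
x=-1.5: |R|=0.0078
R=1: x+7/32x²=0 ⇒ x=−32/7=-4.5714; min R=1−1/(4·7/32)=-0.1429>−1
Confirm numerically:
  x=-4.544: |R|=0.97274 <1
  x=-3.782: |R|=0.34690 <1
  x=-2.870: |R|=0.06818 <1
  x=-2.714: |R|=0.10273 <1
  x=-5.096: |R|=1.58477 >1
  x=-4.941: |R|=1.39945 >1
Stable set (-4.5714, 0).

(-4.5714,0); λ=-6 ⇒ h* = (32/7)/6 = 0.7619.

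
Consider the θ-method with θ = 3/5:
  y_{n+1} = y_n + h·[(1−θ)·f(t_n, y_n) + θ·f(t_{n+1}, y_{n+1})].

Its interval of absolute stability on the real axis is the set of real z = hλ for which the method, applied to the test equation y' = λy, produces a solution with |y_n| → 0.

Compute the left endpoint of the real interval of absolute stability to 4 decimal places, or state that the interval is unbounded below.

unbounded; (−∞, 0).

Test eqn y'=λy, z=hλ:
  y_{n+1} = y_n + z·[2/5·y_n + 3/5·y_{n+1}] ⇒ (1 − 3/5z)y_{n+1} = (1 + 2/5z)y_n
  ⇒ R(z) = (1 + 2/5z)/(1 − 3/5z).

Solve |R(x)|<1 on ℝ⁻.
x=-1.45: |R|=0.2246
x=-2: |R|=0.0909
x=-10: |R|=0.4286
x=-100: |R|=0.6393
θ=3/5≥1/2 ⇒ |1+2/5x|<|1−3/5x| ∀x<0 ⇒ unbounded interval.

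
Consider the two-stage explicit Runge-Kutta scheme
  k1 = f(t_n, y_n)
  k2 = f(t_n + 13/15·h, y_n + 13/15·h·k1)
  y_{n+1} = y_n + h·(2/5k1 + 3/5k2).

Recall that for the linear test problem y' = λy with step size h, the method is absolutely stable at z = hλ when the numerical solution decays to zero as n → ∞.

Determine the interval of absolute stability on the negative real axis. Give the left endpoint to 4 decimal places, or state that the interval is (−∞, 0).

z∈(-1.9231,0).

Set f=λy, z=hλ:
  k1=λy_n ⇒ h·k1=z·y_n;  k2=λ(1+13/15z)y_n ⇒ h·k2=z(1+13/15z)y_n
  y_{n+1}/y_n = 1 + 2/5z + 3/5z(1+13/15z) = 1 + z + 13/25z²
  Hence R(z) = 1 + z + 13/25z².

Solve |R(x)|<1 on ℝ⁻.
x=-0.56: |R|=0.6031
R=1: x+13/25x²=0 ⇒ x=−25/13=-1.9231; min R=1−1/(4·13/25)=0.5192>−1
Confirm numerically:
  x=-1.441: |R|=0.63877 <1
  x=-1.193: |R|=0.54709 <1
  x=-0.832: |R|=0.52796 <1
  x=-0.798: |R|=0.53314 <1
  x=-2.408: |R|=1.60720 >1
  x=-2.344: |R|=1.51305 >1
So |R|<1 on (-1.9231, 0).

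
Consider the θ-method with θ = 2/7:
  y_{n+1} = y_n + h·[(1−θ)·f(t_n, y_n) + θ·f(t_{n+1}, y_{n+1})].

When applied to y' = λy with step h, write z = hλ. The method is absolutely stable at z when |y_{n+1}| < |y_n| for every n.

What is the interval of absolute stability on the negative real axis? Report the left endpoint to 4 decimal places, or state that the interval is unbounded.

z∈(-4.6667,0).

On y'=λy, z=hλ:
  y_{n+1} = y_n + z·[5/7·y_n + 2/7·y_{n+1}] ⇒ (1 − 2/7z)y_{n+1} = (1 + 5/7z)y_n
  R(z) = (1 + 5/7z)/(1 − 2/7z).

Need |R(x)|<1, x<0.
x=-0.95: |R|=0.2528
R=−1: 1+5/7x = −1+2/7x ⇒ -3/7x=2 ⇒ x=2/(-3/7)=-4.6667
Confirm numerically:
  x=-3.450: |R|=0.73741 <1
  x=-3.281: |R|=0.69348 <1
  x=-3.144: |R|=0.65623 <1
  x=-2.752: |R|=0.54063 <1
  x=-5.211: |R|=1.09373 >1
  x=-4.836: |R|=1.03047 >1
So |R|<1 on (-4.6667, 0).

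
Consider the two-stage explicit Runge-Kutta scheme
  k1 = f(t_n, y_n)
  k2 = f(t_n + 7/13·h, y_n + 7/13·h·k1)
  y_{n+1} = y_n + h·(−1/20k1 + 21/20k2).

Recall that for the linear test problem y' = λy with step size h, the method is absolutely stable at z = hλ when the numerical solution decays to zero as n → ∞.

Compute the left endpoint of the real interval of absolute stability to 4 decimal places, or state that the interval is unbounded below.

z* = -1.7687.

Set f=λy, z=hλ:
  k1=λy_n ⇒ h·k1=z·y_n;  k2=λ(1+7/13z)y_n ⇒ h·k2=z(1+7/13z)y_n
  y_{n+1}/y_n = 1 − 1/20z + 21/20z(1+7/13z) = 1 + z + 147/260z²
  so R(z) = 1 + z + 147/260z².

Boundary: |R(x)|=1, x<0.
x=-0.74: |R|=0.5696
R=1: x+147/260x²=0 ⇒ x=−260/147=-1.7687; min R=1−1/(4·147/260)=0.5578>−1
Confirm numerically:
  x=-1.169: |R|=0.60363 <1
  x=-0.973: |R|=0.56227 <1
  x=-0.788: |R|=0.56307 <1
  x=-2.078: |R|=1.36338 >1
  x=-2.041: |R|=1.31421 >1
So |R|<1 on (-1.7687, 0).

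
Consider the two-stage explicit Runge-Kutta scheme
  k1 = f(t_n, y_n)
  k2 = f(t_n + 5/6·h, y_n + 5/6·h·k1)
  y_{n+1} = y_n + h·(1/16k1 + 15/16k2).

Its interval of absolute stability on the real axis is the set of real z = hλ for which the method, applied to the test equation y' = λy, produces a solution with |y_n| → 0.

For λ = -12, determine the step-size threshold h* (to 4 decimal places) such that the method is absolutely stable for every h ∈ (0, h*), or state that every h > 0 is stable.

(-1.2800,0); λ=-12 ⇒ h* = (32/25)/12 = 0.1067.

With y'=λy (z=hλ):
  k1=λy_n ⇒ h·k1=z·y_n;  k2=λ(1+5/6z)y_n ⇒ h·k2=z(1+5/6z)y_n
  y_{n+1}/y_n = 1 + 1/16z + 15/16z(1+5/6z) = 1 + z + 25/32z²
  so R(z) = 1 + z + 25/32z².

Need |R(x)|<1, x<0.
x=-0.35: |R|=0.7457
R=1: x+25/32x²=0 ⇒ x=−32/25=-1.2800; min R=1−1/(4·25/32)=0.6800>−1
Confirm numerically:
  x=-1.079: |R|=0.83056 <1
  x=-0.864: |R|=0.71920 <1
  x=-0.826: |R|=0.70703 <1
  x=-1.856: |R|=1.83520 >1
  x=-1.578: |R|=1.36738 >1
Interval (-1.2800, 0).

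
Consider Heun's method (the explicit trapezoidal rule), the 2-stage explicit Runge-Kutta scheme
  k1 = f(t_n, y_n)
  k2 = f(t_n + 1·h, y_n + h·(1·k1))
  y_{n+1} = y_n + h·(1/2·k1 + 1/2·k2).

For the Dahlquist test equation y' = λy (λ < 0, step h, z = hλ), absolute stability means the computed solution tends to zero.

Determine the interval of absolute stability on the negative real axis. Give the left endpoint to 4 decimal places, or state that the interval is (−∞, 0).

Test eqn y'=λy, z=hλ:
  order 2, 2-stage ⇒ R(z)=1+z+z^2/2
  (e.g. R(-1.44)=0.59680, |R|=0.59680)

Find x<0 with |R(x)|<1.
x=-1.44: |R|=0.5968
|R(-2.1)|=1.1050 |R(-0.87)|=0.5085 |R(-0.6)|=0.5800
Bisect:
  x_lo=-2.8330 |R|=2.1800  x_hi=-0.3038 |R|=0.7423
  mid=-1.56841 |R|=0.66154 →hi
  mid=-2.20071 |R|=1.22086 →lo
  mid=-1.88456 |R|=0.89122 →hi
  mid=-2.04264 |R|=1.04355 →lo
  mid=-1.96360 |R|=0.96426 →hi
  mid=-2.00312 |R|=1.00312 →lo
  mid=-1.98336 |R|=0.98350 →hi
  ...
  [-2.00003,-1.99988] ⇒ x*=-2.0000
Interval (-2.0000, 0).

(-2.0000, 0).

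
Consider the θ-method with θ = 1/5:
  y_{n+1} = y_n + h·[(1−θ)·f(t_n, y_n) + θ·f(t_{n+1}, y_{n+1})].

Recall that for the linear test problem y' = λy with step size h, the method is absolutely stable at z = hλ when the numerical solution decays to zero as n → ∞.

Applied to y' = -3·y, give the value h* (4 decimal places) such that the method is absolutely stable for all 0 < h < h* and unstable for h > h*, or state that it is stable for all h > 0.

(-3.3333,0); λ=-3 ⇒ h* = (10/3)/3 = 1.1111.

With y'=λy (z=hλ):
  y_{n+1} = y_n + z·[4/5·y_n + 1/5·y_{n+1}] ⇒ (1 − 1/5z)y_{n+1} = (1 + 4/5z)y_n
  R(z) = (1 + 4/5z)/(1 − 1/5z).

Find x<0 with |R(x)|<1.
x=-0.98: |R|=0.1806
R=−1: 1+4/5x = −1+1/5x ⇒ -3/5x=2 ⇒ x=2/(-3/5)=-3.3333
Confirm numerically:
  x=-3.195: |R|=0.94936 <1
  x=-2.266: |R|=0.55932 <1
  x=-1.398: |R|=0.09253 <1
  x=-3.789: |R|=1.15554 >1
  x=-3.447: |R|=1.04037 >1
Stable set (-3.3333, 0).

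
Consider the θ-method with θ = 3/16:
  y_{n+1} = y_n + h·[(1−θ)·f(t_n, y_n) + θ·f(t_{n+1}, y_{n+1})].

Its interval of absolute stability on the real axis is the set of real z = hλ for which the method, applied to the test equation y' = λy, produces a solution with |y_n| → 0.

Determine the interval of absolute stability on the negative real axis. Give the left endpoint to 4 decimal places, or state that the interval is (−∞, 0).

Set f=λy, z=hλ:
  y_{n+1} = y_n + z·[13/16·y_n + 3/16·y_{n+1}] ⇒ (1 − 3/16z)y_{n+1} = (1 + 13/16z)y_n
  R(z) = (1 + 13/16z)/(1 − 3/16z).

Solve |R(x)|<1 on ℝ⁻.
x=-0.83: |R|=0.2818
R=−1: 1+13/16x = −1+3/16x ⇒ -5/8x=2 ⇒ x=2/(-5/8)=-3.2000
Confirm numerically:
  x=-3.139: |R|=0.97600 <1
  x=-2.221: |R|=0.56802 <1
  x=-1.313: |R|=0.05361 <1
  x=-3.645: |R|=1.16521 >1
  x=-3.480: |R|=1.10590 >1
  x=-3.434: |R|=1.08897 >1
Interval (-3.2000, 0).

z∈(-3.2000,0).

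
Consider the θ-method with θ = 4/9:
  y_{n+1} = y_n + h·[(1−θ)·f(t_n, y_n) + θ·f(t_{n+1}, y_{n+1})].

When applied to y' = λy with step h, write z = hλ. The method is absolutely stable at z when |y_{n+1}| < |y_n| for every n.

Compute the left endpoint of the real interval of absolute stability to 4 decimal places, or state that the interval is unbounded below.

z* = -18.0000.

With y'=λy (z=hλ):
  y_{n+1} = y_n + z·[5/9·y_n + 4/9·y_{n+1}] ⇒ (1 − 4/9z)y_{n+1} = (1 + 5/9z)y_n
  ⇒ R(z) = (1 + 5/9z)/(1 − 4/9z).

Need |R(x)|<1, x<0.
x=-0.51: |R|=0.5842
R=−1: 1+5/9x = −1+4/9x ⇒ -1/9x=2 ⇒ x=2/(-1/9)=-18.0000
Confirm numerically:
  x=-15.295: |R|=0.96146 <1
  x=-12.010: |R|=0.89499 <1
  x=-9.920: |R|=0.83402 <1
  x=-18.520: |R|=1.00626 >1
  x=-18.415: |R|=1.00502 >1
So |R|<1 on (-18.0000, 0).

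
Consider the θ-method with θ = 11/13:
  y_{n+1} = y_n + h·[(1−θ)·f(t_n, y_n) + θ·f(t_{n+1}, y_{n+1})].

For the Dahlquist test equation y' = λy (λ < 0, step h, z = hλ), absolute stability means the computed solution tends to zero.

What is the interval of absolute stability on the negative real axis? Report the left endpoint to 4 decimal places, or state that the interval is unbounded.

Set f=λy, z=hλ:
  y_{n+1} = y_n + z·[2/13·y_n + 11/13·y_{n+1}] ⇒ (1 − 11/13z)y_{n+1} = (1 + 2/13z)y_n
  Hence R(z) = (1 + 2/13z)/(1 − 11/13z).

Need |R(x)|<1, x<0.
x=-1.72: |R|=0.2995
x=-2: |R|=0.2571
x=-10: |R|=0.0569
x=-100: |R|=0.1680
θ=11/13≥1/2 ⇒ |1+2/13x|<|1−11/13x| ∀x<0 ⇒ unbounded interval.

unbounded; (−∞, 0).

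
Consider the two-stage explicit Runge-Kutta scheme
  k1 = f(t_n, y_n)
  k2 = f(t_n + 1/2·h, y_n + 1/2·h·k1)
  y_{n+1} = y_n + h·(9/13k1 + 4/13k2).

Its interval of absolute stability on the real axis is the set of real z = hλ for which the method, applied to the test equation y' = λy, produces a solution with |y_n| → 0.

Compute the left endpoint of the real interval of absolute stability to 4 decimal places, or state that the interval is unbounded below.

z* = -6.5000.

With y'=λy (z=hλ):
  k1=λy_n ⇒ h·k1=z·y_n;  k2=λ(1+1/2z)y_n ⇒ h·k2=z(1+1/2z)y_n
  y_{n+1}/y_n = 1 + 9/13z + 4/13z(1+1/2z) = 1 + z + 2/13z²
  Hence R(z) = 1 + z + 2/13z².

Boundary: |R(x)|=1, x<0.
x=-1.49: |R|=0.1484
R=1: x+2/13x²=0 ⇒ x=−13/2=-6.5000; min R=1−1/(4·2/13)=-0.6250>−1
Confirm numerically:
  x=-6.267: |R|=0.77535 <1
  x=-5.461: |R|=0.12708 <1
  x=-5.052: |R|=0.12543 <1
  x=-6.834: |R|=1.35116 >1
  x=-6.629: |R|=1.13156 >1
Stable set (-6.5000, 0).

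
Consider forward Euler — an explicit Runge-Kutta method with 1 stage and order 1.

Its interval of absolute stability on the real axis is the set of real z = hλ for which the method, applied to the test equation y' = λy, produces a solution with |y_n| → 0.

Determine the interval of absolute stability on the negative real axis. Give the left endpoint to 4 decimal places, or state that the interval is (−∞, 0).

Test eqn y'=λy, z=hλ:
  order 1, 1-stage ⇒ R(z)=1+z
  (e.g. R(-1.44)=-0.44000, |R|=0.44000)

Need |R(x)|<1, x<0.
x=-1.44: |R|=0.4400
|R(-1.98)|=0.9800 |R(-1.18)|=0.1800 |R(-0.88)|=0.1200
Bisect:
  x_lo=-2.5641 |R|=1.5641  x_hi=-0.3209 |R|=0.6791
  mid=-1.44246 |R|=0.44246 →hi
  mid=-2.00326 |R|=1.00326 →lo
  mid=-1.72286 |R|=0.72286 →hi
  mid=-1.86306 |R|=0.86306 →hi
  mid=-1.93316 |R|=0.93316 →hi
  mid=-1.96821 |R|=0.96821 →hi
  mid=-1.98574 |R|=0.98574 →hi
  ...
  [-2.00011,-1.99998] ⇒ x*=-2.0000
So |R|<1 on (-2.0000, 0).

(-2.0000, 0).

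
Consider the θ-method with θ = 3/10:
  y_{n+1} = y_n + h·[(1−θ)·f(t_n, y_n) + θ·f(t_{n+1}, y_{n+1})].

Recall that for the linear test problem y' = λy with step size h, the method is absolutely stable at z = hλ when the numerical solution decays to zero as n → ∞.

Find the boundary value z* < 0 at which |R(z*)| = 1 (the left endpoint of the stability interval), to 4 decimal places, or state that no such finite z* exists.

With y'=λy (z=hλ):
  y_{n+1} = y_n + z·[7/10·y_n + 3/10·y_{n+1}] ⇒ (1 − 3/10z)y_{n+1} = (1 + 7/10z)y_n
  so R(z) = (1 + 7/10z)/(1 − 3/10z).

Boundary: |R(x)|=1, x<0.
x=-0.6: |R|=0.4915
R=−1: 1+7/10x = −1+3/10x ⇒ -2/5x=2 ⇒ x=2/(-2/5)=-5.0000
Confirm numerically:
  x=-4.091: |R|=0.83675 <1
  x=-2.915: |R|=0.55508 <1
  x=-2.247: |R|=0.34221 <1
  x=-5.148: |R|=1.02327 >1
  x=-5.126: |R|=1.01986 >1
So |R|<1 on (-5.0000, 0).

z* = -5.0000.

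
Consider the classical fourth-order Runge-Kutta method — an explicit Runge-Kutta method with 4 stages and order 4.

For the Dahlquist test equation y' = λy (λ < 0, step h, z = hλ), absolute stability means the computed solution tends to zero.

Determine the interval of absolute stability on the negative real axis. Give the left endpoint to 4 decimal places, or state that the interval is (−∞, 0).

(-2.7853, 0).

With y'=λy (z=hλ):
  order 4, 4-stage ⇒ R(z)=1+z+z^2/2+z^3/6+z^4/24
  (e.g. R(-0.52)=0.59481, |R|=0.59481)

Solve |R(x)|<1 on ℝ⁻.
x=-0.52: |R|=0.5948
|R(-1.85)|=0.2940 |R(-0.97)|=0.3852 |R(-0.94)|=0.3959
Bisect:
  x_lo=-3.6429 |R|=3.2732  x_hi=-0.2613 |R|=0.7701
  mid=-1.95210 |R|=0.31850 →hi
  mid=-2.79751 |R|=1.01857 →lo
  mid=-2.37481 |R|=0.53811 →hi
  mid=-2.58616 |R|=0.73899 →hi
  mid=-2.69183 |R|=0.86799 →hi
  mid=-2.74467 |R|=0.94046 →hi
  mid=-2.77109 |R|=0.97879 →hi
  mid=-2.78430 |R|=0.99850 →hi
  mid=-2.79090 |R|=1.00849 →lo
  mid=-2.78760 |R|=1.00348 →lo
  ...
  [-2.78533,-2.78512] ⇒ x*=-2.7853
Interval (-2.7853, 0).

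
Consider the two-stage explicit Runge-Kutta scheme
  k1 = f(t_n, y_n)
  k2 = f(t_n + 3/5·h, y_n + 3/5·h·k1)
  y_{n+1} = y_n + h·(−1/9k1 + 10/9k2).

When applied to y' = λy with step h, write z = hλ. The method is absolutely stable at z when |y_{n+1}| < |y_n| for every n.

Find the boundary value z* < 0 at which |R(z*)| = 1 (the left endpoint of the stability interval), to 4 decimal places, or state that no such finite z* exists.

left endpoint -1.5000.

With y'=λy (z=hλ):
  k1=λy_n ⇒ h·k1=z·y_n;  k2=λ(1+3/5z)y_n ⇒ h·k2=z(1+3/5z)y_n
  y_{n+1}/y_n = 1 − 1/9z + 10/9z(1+3/5z) = 1 + z + 2/3z²
  so R(z) = 1 + z + 2/3z².

Boundary: |R(x)|=1, x<0.
x=-0.64: |R|=0.6331
R=1: x+2/3x²=0 ⇒ x=−3/2=-1.5000; min R=1−1/(4·2/3)=0.6250>−1
Confirm numerically:
  x=-1.396: |R|=0.90321 <1
  x=-1.028: |R|=0.67652 <1
  x=-0.914: |R|=0.64293 <1
  x=-1.947: |R|=1.58021 >1
  x=-1.709: |R|=1.23812 >1
  x=-1.563: |R|=1.06565 >1
So |R|<1 on (-1.5000, 0).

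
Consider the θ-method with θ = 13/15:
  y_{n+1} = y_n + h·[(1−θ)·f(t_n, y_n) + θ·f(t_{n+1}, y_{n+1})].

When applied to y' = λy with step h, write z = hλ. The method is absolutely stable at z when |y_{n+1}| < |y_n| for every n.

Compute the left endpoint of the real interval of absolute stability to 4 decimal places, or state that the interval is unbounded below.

interval (−∞, 0).

Test eqn y'=λy, z=hλ:
  y_{n+1} = y_n + z·[2/15·y_n + 13/15·y_{n+1}] ⇒ (1 − 13/15z)y_{n+1} = (1 + 2/15z)y_n
  so R(z) = (1 + 2/15z)/(1 − 13/15z).

Find x<0 with |R(x)|<1.
x=-1.03: |R|=0.4558
x=-2: |R|=0.2683
x=-10: |R|=0.0345
x=-100: |R|=0.1407
θ=13/15≥1/2 ⇒ |1+2/15x|<|1−13/15x| ∀x<0 ⇒ stable on all of ℝ⁻.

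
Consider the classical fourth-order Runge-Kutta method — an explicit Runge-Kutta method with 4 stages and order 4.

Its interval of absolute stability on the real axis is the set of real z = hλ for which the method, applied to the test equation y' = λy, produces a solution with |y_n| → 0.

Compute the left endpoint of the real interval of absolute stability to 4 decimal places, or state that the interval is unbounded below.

z* = -2.7853.

On y'=λy, z=hλ:
  order 4, 4-stage ⇒ R(z)=1+z+z^2/2+z^3/6+z^4/24
  (e.g. R(-0.76)=0.46954, |R|=0.46954)

Need |R(x)|<1, x<0.
x=-0.76: |R|=0.4695
|R(-2.87)|=1.1354 |R(-1.11)|=0.3414 |R(-1.1)|=0.3442
Bisect:
  x_lo=-3.3680 |R|=2.2976  x_hi=-0.3886 |R|=0.6781
  mid=-1.87830 |R|=0.29988 →hi
  mid=-2.62314 |R|=0.78181 →hi
  mid=-2.99557 |R|=1.36616 →lo
  mid=-2.80935 |R|=1.03689 →lo
  mid=-2.71625 |R|=0.90080 →hi
  mid=-2.76280 |R|=0.96662 →hi
  mid=-2.78608 |R|=1.00118 →lo
  mid=-2.77444 |R|=0.98376 →hi
  ...
  [-2.78535,-2.78517] ⇒ x*=-2.7853
So |R|<1 on (-2.7853, 0).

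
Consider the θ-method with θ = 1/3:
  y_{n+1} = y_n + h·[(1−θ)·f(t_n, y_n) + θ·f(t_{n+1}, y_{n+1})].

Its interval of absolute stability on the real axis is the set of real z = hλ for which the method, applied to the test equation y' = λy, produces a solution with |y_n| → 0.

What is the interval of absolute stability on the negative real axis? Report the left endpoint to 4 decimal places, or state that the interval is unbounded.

(-6.0000, 0).

Test eqn y'=λy, z=hλ:
  y_{n+1} = y_n + z·[2/3·y_n + 1/3·y_{n+1}] ⇒ (1 − 1/3z)y_{n+1} = (1 + 2/3z)y_n
  Hence R(z) = (1 + 2/3z)/(1 − 1/3z).

Need |R(x)|<1, x<0.
x=-1.66: |R|=0.0687
R=−1: 1+2/3x = −1+1/3x ⇒ -1/3x=2 ⇒ x=2/(-1/3)=-6.0000
Confirm numerically:
  x=-5.697: |R|=0.96516 <1
  x=-5.608: |R|=0.95446 <1
  x=-3.904: |R|=0.69641 <1
  x=-2.910: |R|=0.47716 <1
  x=-6.336: |R|=1.03599 >1
  x=-6.254: |R|=1.02745 >1
  x=-6.055: |R|=1.00607 >1
So |R|<1 on (-6.0000, 0).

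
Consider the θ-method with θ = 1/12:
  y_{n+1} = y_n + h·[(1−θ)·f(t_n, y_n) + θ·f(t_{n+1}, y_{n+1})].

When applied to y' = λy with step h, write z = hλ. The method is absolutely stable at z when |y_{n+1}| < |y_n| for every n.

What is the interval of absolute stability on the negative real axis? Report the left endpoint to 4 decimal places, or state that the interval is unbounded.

z∈(-2.4000,0).

Test eqn y'=λy, z=hλ:
  y_{n+1} = y_n + z·[11/12·y_n + 1/12·y_{n+1}] ⇒ (1 − 1/12z)y_{n+1} = (1 + 11/12z)y_n
  R(z) = (1 + 11/12z)/(1 − 1/12z).

Need |R(x)|<1, x<0.
x=-0.63: |R|=0.4014
R=−1: 1+11/12x = −1+1/12x ⇒ -5/6x=2 ⇒ x=2/(-5/6)=-2.4000
Confirm numerically:
  x=-2.237: |R|=0.88551 <1
  x=-2.219: |R|=0.87271 <1
  x=-2.101: |R|=0.78796 <1
  x=-1.834: |R|=0.59086 <1
  x=-2.828: |R|=1.28864 >1
  x=-2.628: |R|=1.15587 >1
Interval (-2.4000, 0).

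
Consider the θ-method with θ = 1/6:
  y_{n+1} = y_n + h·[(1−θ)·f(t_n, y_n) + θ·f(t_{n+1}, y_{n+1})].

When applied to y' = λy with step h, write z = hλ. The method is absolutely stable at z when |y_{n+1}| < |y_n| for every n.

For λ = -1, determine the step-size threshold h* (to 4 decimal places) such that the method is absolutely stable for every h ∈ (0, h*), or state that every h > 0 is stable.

On y'=λy, z=hλ:
  y_{n+1} = y_n + z·[5/6·y_n + 1/6·y_{n+1}] ⇒ (1 − 1/6z)y_{n+1} = (1 + 5/6z)y_n
  ⇒ R(z) = (1 + 5/6z)/(1 − 1/6z).

Find x<0 with |R(x)|<1.
x=-0.74: |R|=0.3412
R=−1: 1+5/6x = −1+1/6x ⇒ -2/3x=2 ⇒ x=2/(-2/3)=-3.0000
Confirm numerically:
  x=-2.870: |R|=0.94138 <1
  x=-2.021: |R|=0.51178 <1
  x=-1.905: |R|=0.44592 <1
  x=-1.696: |R|=0.32225 <1
  x=-3.565: |R|=1.23628 >1
  x=-3.124: |R|=1.05436 >1
  x=-3.031: |R|=1.01373 >1
Interval (-3.0000, 0).

(-3.0000,0); λ=-1 ⇒ h* = (3)/1 = 3.0000.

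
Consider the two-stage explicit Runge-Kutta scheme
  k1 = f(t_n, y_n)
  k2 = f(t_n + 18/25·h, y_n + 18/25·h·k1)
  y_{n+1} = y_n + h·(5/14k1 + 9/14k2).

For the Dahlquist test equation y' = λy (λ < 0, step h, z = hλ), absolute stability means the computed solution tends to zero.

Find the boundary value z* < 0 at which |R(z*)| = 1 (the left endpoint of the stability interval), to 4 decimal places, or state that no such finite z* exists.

z* = -2.1605.

Test eqn y'=λy, z=hλ:
  k1=λy_n ⇒ h·k1=z·y_n;  k2=λ(1+18/25z)y_n ⇒ h·k2=z(1+18/25z)y_n
  y_{n+1}/y_n = 1 + 5/14z + 9/14z(1+18/25z) = 1 + z + 81/175z²
  R(z) = 1 + z + 81/175z².

Need |R(x)|<1, x<0.
x=-1.21: |R|=0.4677
R=1: x+81/175x²=0 ⇒ x=−175/81=-2.1605; min R=1−1/(4·81/175)=0.4599>−1
Confirm numerically:
  x=-1.950: |R|=0.81001 <1
  x=-1.726: |R|=0.65289 <1
  x=-1.299: |R|=0.48203 <1
  x=-1.236: |R|=0.47111 <1
  x=-2.716: |R|=1.69834 >1
  x=-2.534: |R|=1.43808 >1
Interval (-2.1605, 0).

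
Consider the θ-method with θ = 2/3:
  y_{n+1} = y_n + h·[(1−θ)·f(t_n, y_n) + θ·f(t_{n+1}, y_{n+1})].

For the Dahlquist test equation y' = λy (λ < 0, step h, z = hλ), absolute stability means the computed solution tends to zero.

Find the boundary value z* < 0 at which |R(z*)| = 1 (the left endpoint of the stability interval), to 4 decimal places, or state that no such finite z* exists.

On y'=λy, z=hλ:
  y_{n+1} = y_n + z·[1/3·y_n + 2/3·y_{n+1}] ⇒ (1 − 2/3z)y_{n+1} = (1 + 1/3z)y_n
  so R(z) = (1 + 1/3z)/(1 − 2/3z).

Need |R(x)|<1, x<0.
x=-1.17: |R|=0.3427
x=-2: |R|=0.1429
x=-10: |R|=0.3043
x=-100: |R|=0.4778
θ=2/3≥1/2 ⇒ |1+1/3x|<|1−2/3x| ∀x<0 ⇒ unbounded interval.

(−∞, 0) — no finite endpoint.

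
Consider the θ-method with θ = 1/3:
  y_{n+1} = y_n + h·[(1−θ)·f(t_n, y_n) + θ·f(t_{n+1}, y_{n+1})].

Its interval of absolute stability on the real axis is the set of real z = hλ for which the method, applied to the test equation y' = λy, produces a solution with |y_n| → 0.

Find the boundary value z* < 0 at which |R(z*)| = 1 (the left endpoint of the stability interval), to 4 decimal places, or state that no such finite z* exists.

left endpoint -6.0000.

On y'=λy, z=hλ:
  y_{n+1} = y_n + z·[2/3·y_n + 1/3·y_{n+1}] ⇒ (1 − 1/3z)y_{n+1} = (1 + 2/3z)y_n
  ⇒ R(z) = (1 + 2/3z)/(1 − 1/3z).

Find x<0 with |R(x)|<1.
x=-0.83: |R|=0.3499
R=−1: 1+2/3x = −1+1/3x ⇒ -1/3x=2 ⇒ x=2/(-1/3)=-6.0000
Confirm numerically:
  x=-5.250: |R|=0.90909 <1
  x=-5.187: |R|=0.90070 <1
  x=-2.558: |R|=0.38071 <1
  x=-2.504: |R|=0.36483 <1
  x=-6.212: |R|=1.02301 >1
  x=-6.057: |R|=1.00629 >1
Interval (-6.0000, 0).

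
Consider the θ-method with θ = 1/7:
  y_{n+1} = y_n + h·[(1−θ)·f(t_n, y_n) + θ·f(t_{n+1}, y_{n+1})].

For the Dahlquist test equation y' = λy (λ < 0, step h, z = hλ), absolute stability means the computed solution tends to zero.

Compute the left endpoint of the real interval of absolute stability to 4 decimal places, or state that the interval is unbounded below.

z* = -2.8000.

Test eqn y'=λy, z=hλ:
  y_{n+1} = y_n + z·[6/7·y_n + 1/7·y_{n+1}] ⇒ (1 − 1/7z)y_{n+1} = (1 + 6/7z)y_n
  ⇒ R(z) = (1 + 6/7z)/(1 − 1/7z).

Find x<0 with |R(x)|<1.
x=-0.53: |R|=0.5073
R=−1: 1+6/7x = −1+1/7x ⇒ -5/7x=2 ⇒ x=2/(-5/7)=-2.8000
Confirm numerically:
  x=-2.646: |R|=0.92017 <1
  x=-2.279: |R|=0.71926 <1
  x=-2.108: |R|=0.62011 <1
  x=-3.211: |R|=1.20125 >1
  x=-2.864: |R|=1.03244 >1
  x=-2.863: |R|=1.03194 >1
Stable set (-2.8000, 0).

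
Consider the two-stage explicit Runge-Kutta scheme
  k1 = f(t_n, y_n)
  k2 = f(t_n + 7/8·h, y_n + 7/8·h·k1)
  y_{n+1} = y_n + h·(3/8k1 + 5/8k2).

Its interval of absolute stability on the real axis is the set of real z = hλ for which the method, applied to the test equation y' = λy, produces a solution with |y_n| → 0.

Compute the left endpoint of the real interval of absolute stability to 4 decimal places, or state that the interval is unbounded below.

With y'=λy (z=hλ):
  k1=λy_n ⇒ h·k1=z·y_n;  k2=λ(1+7/8z)y_n ⇒ h·k2=z(1+7/8z)y_n
  y_{n+1}/y_n = 1 + 3/8z + 5/8z(1+7/8z) = 1 + z + 35/64z²
  ⇒ R(z) = 1 + z + 35/64z².

Boundary: |R(x)|=1, x<0.
x=-1.53: |R|=0.7502
R=1: x+35/64x²=0 ⇒ x=−64/35=-1.8286; min R=1−1/(4·35/64)=0.5429>−1
Confirm numerically:
  x=-1.635: |R|=0.82692 <1
  x=-1.469: |R|=0.71113 <1
  x=-1.335: |R|=0.63965 <1
  x=-2.172: |R|=1.40793 >1
  x=-2.062: |R|=1.26323 >1
Interval (-1.8286, 0).

left endpoint -1.8286.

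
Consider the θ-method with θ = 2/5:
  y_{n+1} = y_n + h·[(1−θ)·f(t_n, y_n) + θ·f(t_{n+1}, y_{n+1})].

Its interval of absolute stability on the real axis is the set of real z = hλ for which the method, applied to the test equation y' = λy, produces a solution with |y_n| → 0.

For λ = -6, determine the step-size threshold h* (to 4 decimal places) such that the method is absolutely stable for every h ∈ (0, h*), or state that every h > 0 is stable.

(-10.0000,0); λ=-6 ⇒ h* = (10)/6 = 1.6667.

On y'=λy, z=hλ:
  y_{n+1} = y_n + z·[3/5·y_n + 2/5·y_{n+1}] ⇒ (1 − 2/5z)y_{n+1} = (1 + 3/5z)y_n
  so R(z) = (1 + 3/5z)/(1 − 2/5z).

Need |R(x)|<1, x<0.
x=-0.52: |R|=0.5695
R=−1: 1+3/5x = −1+2/5x ⇒ -1/5x=2 ⇒ x=2/(-1/5)=-10.0000
Confirm numerically:
  x=-9.340: |R|=0.97213 <1
  x=-7.866: |R|=0.89707 <1
  x=-6.078: |R|=0.77139 <1
  x=-10.313: |R|=1.01221 >1
  x=-10.172: |R|=1.00679 >1
Stable set (-10.0000, 0).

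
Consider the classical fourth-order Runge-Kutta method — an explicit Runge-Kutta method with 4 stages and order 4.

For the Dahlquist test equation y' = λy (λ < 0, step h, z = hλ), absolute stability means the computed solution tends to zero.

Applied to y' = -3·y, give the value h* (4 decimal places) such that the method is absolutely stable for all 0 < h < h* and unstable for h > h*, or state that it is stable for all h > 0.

On y'=λy, z=hλ:
  order 4, 4-stage ⇒ R(z)=1+z+z^2/2+z^3/6+z^4/24
  (e.g. R(-1.75)=0.27881, |R|=0.27881)

Boundary: |R(x)|=1, x<0.
x=-1.75: |R|=0.2788
|R(-3.03)|=1.4361 |R(-2.97)|=1.3161 |R(-1.97)|=0.3238
Bisect:
  x_lo=-3.2720 |R|=2.0185  x_hi=-0.0975 |R|=0.9071
  mid=-1.68478 |R|=0.27313 →hi
  mid=-2.47841 |R|=0.62768 →hi
  mid=-2.87523 |R|=1.14428 →lo
  mid=-2.67682 |R|=0.84840 →hi
  mid=-2.77603 |R|=0.98612 →hi
  mid=-2.82563 |R|=1.06253 →lo
  mid=-2.80083 |R|=1.02367 →lo
  mid=-2.78843 |R|=1.00473 →lo
  mid=-2.78223 |R|=0.99538 →hi
  mid=-2.78533 |R|=1.00005 →lo
  ...
  [-2.78533,-2.78513] ⇒ x*=-2.7853
So |R|<1 on (-2.7853, 0).

(-2.7853,0); λ=-3 ⇒ h* = 0.9284.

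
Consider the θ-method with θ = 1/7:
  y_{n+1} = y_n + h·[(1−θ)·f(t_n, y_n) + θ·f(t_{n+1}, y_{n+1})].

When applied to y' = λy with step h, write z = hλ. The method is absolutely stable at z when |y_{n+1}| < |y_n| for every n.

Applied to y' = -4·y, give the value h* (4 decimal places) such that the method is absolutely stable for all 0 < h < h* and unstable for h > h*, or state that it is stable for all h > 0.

(-2.8000,0); λ=-4 ⇒ h* = (14/5)/4 = 0.7000.

On y'=λy, z=hλ:
  y_{n+1} = y_n + z·[6/7·y_n + 1/7·y_{n+1}] ⇒ (1 − 1/7z)y_{n+1} = (1 + 6/7z)y_n
  so R(z) = (1 + 6/7z)/(1 − 1/7z).

Solve |R(x)|<1 on ℝ⁻.
x=-1.54: |R|=0.2623
R=−1: 1+6/7x = −1+1/7x ⇒ -5/7x=2 ⇒ x=2/(-5/7)=-2.8000
Confirm numerically:
  x=-2.497: |R|=0.84048 <1
  x=-1.864: |R|=0.47202 <1
  x=-1.470: |R|=0.21488 <1
  x=-2.880: |R|=1.04049 >1
  x=-2.820: |R|=1.01018 >1
So |R|<1 on (-2.8000, 0).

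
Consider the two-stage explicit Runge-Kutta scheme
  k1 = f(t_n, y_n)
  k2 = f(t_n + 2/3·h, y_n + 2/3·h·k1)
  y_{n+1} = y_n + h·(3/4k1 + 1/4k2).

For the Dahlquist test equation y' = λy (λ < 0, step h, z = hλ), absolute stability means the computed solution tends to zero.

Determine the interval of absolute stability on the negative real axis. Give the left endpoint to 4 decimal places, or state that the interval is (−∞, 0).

z∈(-6.0000,0).

Test eqn y'=λy, z=hλ:
  k1=λy_n ⇒ h·k1=z·y_n;  k2=λ(1+2/3z)y_n ⇒ h·k2=z(1+2/3z)y_n
  y_{n+1}/y_n = 1 + 3/4z + 1/4z(1+2/3z) = 1 + z + 1/6z²
  so R(z) = 1 + z + 1/6z².

Boundary: |R(x)|=1, x<0.
x=-1.63: |R|=0.1872
R=1: x+1/6x²=0 ⇒ x=−6=-6.0000; min R=1−1/(4·1/6)=-0.5000>−1
Confirm numerically:
  x=-5.647: |R|=0.66777 <1
  x=-5.074: |R|=0.21691 <1
  x=-3.705: |R|=0.41716 <1
  x=-6.338: |R|=1.35704 >1
  x=-6.221: |R|=1.22914 >1
  x=-6.039: |R|=1.03925 >1
So |R|<1 on (-6.0000, 0).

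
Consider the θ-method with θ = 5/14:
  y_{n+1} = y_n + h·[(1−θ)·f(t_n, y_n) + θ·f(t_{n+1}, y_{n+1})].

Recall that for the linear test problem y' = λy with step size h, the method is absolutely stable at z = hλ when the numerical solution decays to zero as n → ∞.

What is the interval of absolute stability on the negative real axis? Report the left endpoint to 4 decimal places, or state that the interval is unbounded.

On y'=λy, z=hλ:
  y_{n+1} = y_n + z·[9/14·y_n + 5/14·y_{n+1}] ⇒ (1 − 5/14z)y_{n+1} = (1 + 9/14z)y_n
  R(z) = (1 + 9/14z)/(1 − 5/14z).

Solve |R(x)|<1 on ℝ⁻.
x=-1.47: |R|=0.0361
R=−1: 1+9/14x = −1+5/14x ⇒ -2/7x=2 ⇒ x=2/(-2/7)=-7.0000
Confirm numerically:
  x=-6.074: |R|=0.91652 <1
  x=-5.104: |R|=0.80810 <1
  x=-4.397: |R|=0.71066 <1
  x=-3.973: |R|=0.64246 <1
  x=-7.295: |R|=1.02338 >1
  x=-7.186: |R|=1.01490 >1
So |R|<1 on (-7.0000, 0).

z∈(-7.0000,0).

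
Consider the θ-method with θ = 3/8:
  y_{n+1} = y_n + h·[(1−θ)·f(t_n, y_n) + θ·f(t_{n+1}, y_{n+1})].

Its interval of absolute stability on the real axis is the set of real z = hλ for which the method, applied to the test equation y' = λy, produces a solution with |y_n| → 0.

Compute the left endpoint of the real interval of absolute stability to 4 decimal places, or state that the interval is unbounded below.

Set f=λy, z=hλ:
  y_{n+1} = y_n + z·[5/8·y_n + 3/8·y_{n+1}] ⇒ (1 − 3/8z)y_{n+1} = (1 + 5/8z)y_n
  ⇒ R(z) = (1 + 5/8z)/(1 − 3/8z).

Boundary: |R(x)|=1, x<0.
x=-1.58: |R|=0.0078
R=−1: 1+5/8x = −1+3/8x ⇒ -1/4x=2 ⇒ x=2/(-1/4)=-8.0000
Confirm numerically:
  x=-7.385: |R|=0.95921 <1
  x=-5.772: |R|=0.82398 <1
  x=-4.165: |R|=0.62576 <1
  x=-8.590: |R|=1.03494 >1
  x=-8.246: |R|=1.01503 >1
Interval (-8.0000, 0).

z* = -8.0000.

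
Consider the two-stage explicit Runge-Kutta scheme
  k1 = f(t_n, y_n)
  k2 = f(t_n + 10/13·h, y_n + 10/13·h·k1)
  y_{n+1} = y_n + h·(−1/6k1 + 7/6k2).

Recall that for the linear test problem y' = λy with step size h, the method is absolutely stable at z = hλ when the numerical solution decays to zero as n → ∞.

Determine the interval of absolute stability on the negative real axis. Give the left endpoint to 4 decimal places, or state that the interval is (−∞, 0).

(-1.1143, 0).

Test eqn y'=λy, z=hλ:
  k1=λy_n ⇒ h·k1=z·y_n;  k2=λ(1+10/13z)y_n ⇒ h·k2=z(1+10/13z)y_n
  y_{n+1}/y_n = 1 − 1/6z + 7/6z(1+10/13z) = 1 + z + 35/39z²
  R(z) = 1 + z + 35/39z².

Find x<0 with |R(x)|<1.
x=-1.06: |R|=0.9484
R=1: x+35/39x²=0 ⇒ x=−39/35=-1.1143; min R=1−1/(4·35/39)=0.7214>−1
Confirm numerically:
  x=-1.091: |R|=0.97720 <1
  x=-0.888: |R|=0.81967 <1
  x=-0.724: |R|=0.74641 <1
  x=-0.711: |R|=0.74267 <1
  x=-1.691: |R|=1.87520 >1
  x=-1.554: |R|=1.61323 >1
  x=-1.463: |R|=1.45784 >1
Stable set (-1.1143, 0).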